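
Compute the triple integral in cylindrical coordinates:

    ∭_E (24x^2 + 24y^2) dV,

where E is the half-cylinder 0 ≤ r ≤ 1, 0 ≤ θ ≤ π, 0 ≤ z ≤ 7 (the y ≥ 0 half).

In cylindrical coordinates, x = r cos(θ), y = r sin(θ), z = z, and dV = r dr dθ dz.

The integrand becomes 24r^2, so

    ∭_E (24x^2 + 24y^2) dV = ∫_{0}^{π} ∫_{0}^{1} ∫_{0}^{7} (24r^2) · r dz dr dθ.

Inner (z): 168r^3.
Middle (r from 0 to 1): 42.
Outer (θ): 42π.

Therefore the triple integral equals 42π.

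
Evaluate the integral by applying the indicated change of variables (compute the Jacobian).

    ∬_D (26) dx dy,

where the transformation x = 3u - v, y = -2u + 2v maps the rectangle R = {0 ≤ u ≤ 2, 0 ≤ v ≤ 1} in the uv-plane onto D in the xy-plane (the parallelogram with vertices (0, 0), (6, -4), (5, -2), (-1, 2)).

Compute the Jacobian determinant of (x, y) with respect to (u, v):

    ∂(x,y)/∂(u,v) = | 3  -1 | = (3)(2) - (-1)(-2) = 4.
                   | -2  2 |

Its absolute value is |J| = 4 (the area scaling factor).

Substituting x = 3u - v, y = -2u + 2v into the integrand,

    26 → 26,

so the integral becomes

    ∬_R (26) · |J| du dv = ∫_0^2 ∫_0^1 (104) dv du.

Inner (v): 104.
Outer (u): 208.

Therefore ∬_D (26) dx dy = 208.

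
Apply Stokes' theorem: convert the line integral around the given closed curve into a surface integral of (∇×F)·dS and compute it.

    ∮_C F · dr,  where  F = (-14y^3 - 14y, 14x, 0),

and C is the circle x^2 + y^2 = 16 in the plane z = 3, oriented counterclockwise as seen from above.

Let S be the flat disk x^2 + y^2 ≤ 16 in the plane z = 3, with upward unit normal n̂ = ẑ. By Stokes' theorem,

    ∮_C F · dr = ∬_S (∇ × F) · n̂ dS = ∬_D (curl F)_z dA,

where D is the disk x^2 + y^2 ≤ 16.

Compute the curl of F = (-14y^3 - 14y, 14x, 0):
    (∇ × F)_x = ∂F_z/∂y - ∂F_y/∂z = 0,
    (∇ × F)_y = ∂F_x/∂z - ∂F_z/∂x = 0,
    (∇ × F)_z = ∂F_y/∂x - ∂F_x/∂y = 42y^2 + 28.

On z = 3, (curl F)_z = 42y^2 + 28.

Convert to polar (x = r cos θ, y = r sin θ, dA = r dr dθ); the integrand becomes 42r^2sin(θ)^2 + 28, so

    ∬_D (curl F)_z dA = ∫_0^{2π} ∫_0^{4} (42r^2sin(θ)^2 + 28) · r dr dθ.

Inner (r from 0 to 4): 2688sin(θ)^2 + 224.
Outer (θ from 0 to 2π): 3136π.

Therefore ∮_C F · dr = 3136π.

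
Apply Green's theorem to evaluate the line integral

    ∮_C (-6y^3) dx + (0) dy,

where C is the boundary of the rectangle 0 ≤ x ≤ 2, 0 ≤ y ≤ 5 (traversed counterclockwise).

Green's theorem converts the closed line integral into a double integral over the enclosed region D:

    ∮_C P dx + Q dy = ∬_D (∂Q/∂x - ∂P/∂y) dA.

Here P = -6y^3, Q = 0, so

    ∂Q/∂x = 0,    ∂P/∂y = -18y^2,
    ∂Q/∂x - ∂P/∂y = 18y^2.

D is the region 0 ≤ x ≤ 2, 0 ≤ y ≤ 5. Evaluating the double integral:

    ∬_D (18y^2) dA = ∫_0^{2} ∫_0^{5} (18y^2) dy dx.

Inner (y from 0 to 5): 750.
Outer (x from 0 to 2): 1500.

Therefore ∮_C P dx + Q dy = 1500.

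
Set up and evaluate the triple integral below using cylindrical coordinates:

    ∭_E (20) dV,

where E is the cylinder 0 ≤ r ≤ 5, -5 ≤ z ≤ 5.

In cylindrical coordinates, x = r cos(θ), y = r sin(θ), z = z, and dV = r dr dθ dz.

The integrand becomes 20, so

    ∭_E (20) dV = ∫_{0}^{2π} ∫_{0}^{5} ∫_{-5}^{5} (20) · r dz dr dθ.

Inner (z): 200r.
Middle (r from 0 to 5): 2500.
Outer (θ): 5000π.

Therefore the triple integral equals 5000π.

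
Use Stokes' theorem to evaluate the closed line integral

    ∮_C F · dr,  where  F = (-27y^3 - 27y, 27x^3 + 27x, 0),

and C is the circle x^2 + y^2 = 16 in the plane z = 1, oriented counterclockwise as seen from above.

Let S be the flat disk x^2 + y^2 ≤ 16 in the plane z = 1, with upward unit normal n̂ = ẑ. By Stokes' theorem,

    ∮_C F · dr = ∬_S (∇ × F) · n̂ dS = ∬_D (curl F)_z dA,

where D is the disk x^2 + y^2 ≤ 16.

Compute the curl of F = (-27y^3 - 27y, 27x^3 + 27x, 0):
    (∇ × F)_x = ∂F_z/∂y - ∂F_y/∂z = 0,
    (∇ × F)_y = ∂F_x/∂z - ∂F_z/∂x = 0,
    (∇ × F)_z = ∂F_y/∂x - ∂F_x/∂y = 81x^2 + 81y^2 + 54.

On z = 1, (curl F)_z = 81x^2 + 81y^2 + 54.

Convert to polar (x = r cos θ, y = r sin θ, dA = r dr dθ); the integrand becomes 81r^2 + 54, so

    ∬_D (curl F)_z dA = ∫_0^{2π} ∫_0^{4} (81r^2 + 54) · r dr dθ.

Inner (r from 0 to 4): 5616.
Outer (θ from 0 to 2π): 11232π.

Therefore ∮_C F · dr = 11232π.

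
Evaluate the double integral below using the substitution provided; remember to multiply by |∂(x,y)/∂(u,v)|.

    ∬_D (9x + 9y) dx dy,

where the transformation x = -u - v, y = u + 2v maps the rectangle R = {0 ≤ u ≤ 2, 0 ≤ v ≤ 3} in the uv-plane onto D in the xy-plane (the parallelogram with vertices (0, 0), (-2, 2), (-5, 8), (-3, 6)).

Compute the Jacobian determinant of (x, y) with respect to (u, v):

    ∂(x,y)/∂(u,v) = | -1  -1 | = (-1)(2) - (-1)(1) = -1.
                   | 1  2 |

Its absolute value is |J| = 1 (the area scaling factor).

Substituting x = -u - v, y = u + 2v into the integrand,

    9x + 9y → 9v,

so the integral becomes

    ∬_R (9v) · |J| du dv = ∫_0^2 ∫_0^3 (9v) dv du.

Inner (v): 81/2.
Outer (u): 81.

Therefore ∬_D (9x + 9y) dx dy = 81.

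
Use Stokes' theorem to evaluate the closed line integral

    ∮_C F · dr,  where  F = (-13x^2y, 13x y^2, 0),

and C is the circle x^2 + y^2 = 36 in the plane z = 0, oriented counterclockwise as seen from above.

Let S be the flat disk x^2 + y^2 ≤ 36 in the plane z = 0, with upward unit normal n̂ = ẑ. By Stokes' theorem,

    ∮_C F · dr = ∬_S (∇ × F) · n̂ dS = ∬_D (curl F)_z dA,

where D is the disk x^2 + y^2 ≤ 36.

Compute the curl of F = (-13x^2y, 13x y^2, 0):
    (∇ × F)_x = ∂F_z/∂y - ∂F_y/∂z = 0,
    (∇ × F)_y = ∂F_x/∂z - ∂F_z/∂x = 0,
    (∇ × F)_z = ∂F_y/∂x - ∂F_x/∂y = 13x^2 + 13y^2.

On z = 0, (curl F)_z = 13x^2 + 13y^2.

Convert to polar (x = r cos θ, y = r sin θ, dA = r dr dθ); the integrand becomes 13r^2, so

    ∬_D (curl F)_z dA = ∫_0^{2π} ∫_0^{6} (13r^2) · r dr dθ.

Inner (r from 0 to 6): 4212.
Outer (θ from 0 to 2π): 8424π.

Therefore ∮_C F · dr = 8424π.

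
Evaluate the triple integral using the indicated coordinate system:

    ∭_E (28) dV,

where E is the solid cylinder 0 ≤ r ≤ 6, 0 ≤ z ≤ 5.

In cylindrical coordinates, x = r cos(θ), y = r sin(θ), z = z, and dV = r dr dθ dz.

The integrand becomes 28, so

    ∭_E (28) dV = ∫_{0}^{2π} ∫_{0}^{6} ∫_{0}^{5} (28) · r dz dr dθ.

Inner (z): 140r.
Middle (r from 0 to 6): 2520.
Outer (θ): 5040π.

Therefore the triple integral equals 5040π.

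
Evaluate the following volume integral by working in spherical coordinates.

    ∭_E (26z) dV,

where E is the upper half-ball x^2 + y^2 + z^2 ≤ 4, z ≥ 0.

In spherical coordinates, x = ρ sin(φ) cos(θ), y = ρ sin(φ) sin(θ), z = ρ cos(φ), and dV = ρ^2 sin(φ) dρ dφ dθ.

The integrand becomes 26ρ cos(φ), so

    ∭_E (26z) dV = ∫_{0}^{2π} ∫_{0}^{π/2} ∫_{0}^{2} (26ρ cos(φ)) · ρ^2 sin(φ) dρ dφ dθ.

Inner (ρ): 52sin(2φ).
Middle (φ): 52.
Outer (θ): 104π.

Therefore the triple integral equals 104π.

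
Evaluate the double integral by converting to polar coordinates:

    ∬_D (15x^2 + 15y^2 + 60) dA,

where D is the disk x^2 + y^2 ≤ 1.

The region D is 0 ≤ r ≤ 1, 0 ≤ θ ≤ 2π in polar coordinates, where x = r cos(θ), y = r sin(θ), and dA = r dr dθ.

Under the substitution, the integrand becomes 15r^2 + 60, so

    ∬_D (15x^2 + 15y^2 + 60) dA = ∫_{0}^{2π} ∫_{0}^{1} (15r^2 + 60) · r dr dθ.

Inner integral (in r): ∫_{0}^{1} (15r^2 + 60) · r dr = 135/4.

Outer integral (in θ): ∫_{0}^{2π} (135/4) dθ = 135π/2.

Therefore ∬_D (15x^2 + 15y^2 + 60) dA = 135π/2.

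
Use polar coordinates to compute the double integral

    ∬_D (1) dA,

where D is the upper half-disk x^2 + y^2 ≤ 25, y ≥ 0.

The region D is 0 ≤ r ≤ 5, 0 ≤ θ ≤ π in polar coordinates, where x = r cos(θ), y = r sin(θ), and dA = r dr dθ.

Under the substitution, the integrand becomes 1, so

    ∬_D (1) dA = ∫_{0}^{π} ∫_{0}^{5} (1) · r dr dθ.

Inner integral (in r): ∫_{0}^{5} (1) · r dr = 25/2.

Outer integral (in θ): ∫_{0}^{π} (25/2) dθ = 25π/2.

Therefore ∬_D (1) dA = 25π/2.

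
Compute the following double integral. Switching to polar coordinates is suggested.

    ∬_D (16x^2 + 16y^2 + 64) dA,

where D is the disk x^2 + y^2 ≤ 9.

The region D is 0 ≤ r ≤ 3, 0 ≤ θ ≤ 2π in polar coordinates, where x = r cos(θ), y = r sin(θ), and dA = r dr dθ.

Under the substitution, the integrand becomes 16r^2 + 64, so

    ∬_D (16x^2 + 16y^2 + 64) dA = ∫_{0}^{2π} ∫_{0}^{3} (16r^2 + 64) · r dr dθ.

Inner integral (in r): ∫_{0}^{3} (16r^2 + 64) · r dr = 612.

Outer integral (in θ): ∫_{0}^{2π} (612) dθ = 1224π.

Therefore ∬_D (16x^2 + 16y^2 + 64) dA = 1224π.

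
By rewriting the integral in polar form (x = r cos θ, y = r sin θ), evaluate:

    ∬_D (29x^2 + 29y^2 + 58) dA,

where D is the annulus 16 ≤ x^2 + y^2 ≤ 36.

The region D is 4 ≤ r ≤ 6, 0 ≤ θ ≤ 2π in polar coordinates, where x = r cos(θ), y = r sin(θ), and dA = r dr dθ.

Under the substitution, the integrand becomes 29r^2 + 58, so

    ∬_D (29x^2 + 29y^2 + 58) dA = ∫_{0}^{2π} ∫_{4}^{6} (29r^2 + 58) · r dr dθ.

Inner integral (in r): ∫_{4}^{6} (29r^2 + 58) · r dr = 8120.

Outer integral (in θ): ∫_{0}^{2π} (8120) dθ = 16240π.

Therefore ∬_D (29x^2 + 29y^2 + 58) dA = 16240π.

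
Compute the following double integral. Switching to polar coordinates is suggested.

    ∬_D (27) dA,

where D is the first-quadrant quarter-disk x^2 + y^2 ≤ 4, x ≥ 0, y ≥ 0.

The region D is 0 ≤ r ≤ 2, 0 ≤ θ ≤ π/2 in polar coordinates, where x = r cos(θ), y = r sin(θ), and dA = r dr dθ.

Under the substitution, the integrand becomes 27, so

    ∬_D (27) dA = ∫_{0}^{π/2} ∫_{0}^{2} (27) · r dr dθ.

Inner integral (in r): ∫_{0}^{2} (27) · r dr = 54.

Outer integral (in θ): ∫_{0}^{π/2} (54) dθ = 27π.

Therefore ∬_D (27) dA = 27π.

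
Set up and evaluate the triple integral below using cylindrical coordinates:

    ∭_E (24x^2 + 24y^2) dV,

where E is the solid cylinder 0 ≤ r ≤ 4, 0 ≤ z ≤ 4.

In cylindrical coordinates, x = r cos(θ), y = r sin(θ), z = z, and dV = r dr dθ dz.

The integrand becomes 24r^2, so

    ∭_E (24x^2 + 24y^2) dV = ∫_{0}^{2π} ∫_{0}^{4} ∫_{0}^{4} (24r^2) · r dz dr dθ.

Inner (z): 96r^3.
Middle (r from 0 to 4): 6144.
Outer (θ): 12288π.

Therefore the triple integral equals 12288π.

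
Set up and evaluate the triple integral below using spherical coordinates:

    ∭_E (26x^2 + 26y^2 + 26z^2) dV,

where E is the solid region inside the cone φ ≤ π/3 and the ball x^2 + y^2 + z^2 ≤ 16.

In spherical coordinates, x = ρ sin(φ) cos(θ), y = ρ sin(φ) sin(θ), z = ρ cos(φ), and dV = ρ^2 sin(φ) dρ dφ dθ.

The integrand becomes 26ρ^2, so

    ∭_E (26x^2 + 26y^2 + 26z^2) dV = ∫_{0}^{2π} ∫_{0}^{π/3} ∫_{0}^{4} (26ρ^2) · ρ^2 sin(φ) dρ dφ dθ.

Inner (ρ): 26624sin(φ)/5.
Middle (φ): 13312/5.
Outer (θ): 26624π/5.

Therefore the triple integral equals 26624π/5.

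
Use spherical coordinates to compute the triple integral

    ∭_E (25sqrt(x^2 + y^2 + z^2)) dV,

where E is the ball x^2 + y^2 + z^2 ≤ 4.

In spherical coordinates, x = ρ sin(φ) cos(θ), y = ρ sin(φ) sin(θ), z = ρ cos(φ), and dV = ρ^2 sin(φ) dρ dφ dθ.

The integrand becomes 25ρ, so

    ∭_E (25sqrt(x^2 + y^2 + z^2)) dV = ∫_{0}^{2π} ∫_{0}^{π} ∫_{0}^{2} (25ρ) · ρ^2 sin(φ) dρ dφ dθ.

Inner (ρ): 100sin(φ).
Middle (φ): 200.
Outer (θ): 400π.

Therefore the triple integral equals 400π.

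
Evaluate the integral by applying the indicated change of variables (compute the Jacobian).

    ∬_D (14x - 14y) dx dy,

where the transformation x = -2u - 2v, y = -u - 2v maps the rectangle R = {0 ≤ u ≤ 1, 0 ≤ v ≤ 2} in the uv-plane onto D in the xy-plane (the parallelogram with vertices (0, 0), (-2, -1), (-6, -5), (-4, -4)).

Compute the Jacobian determinant of (x, y) with respect to (u, v):

    ∂(x,y)/∂(u,v) = | -2  -2 | = (-2)(-2) - (-2)(-1) = 2.
                   | -1  -2 |

Its absolute value is |J| = 2 (the area scaling factor).

Substituting x = -2u - 2v, y = -u - 2v into the integrand,

    14x - 14y → -14u,

so the integral becomes

    ∬_R (-14u) · |J| du dv = ∫_0^1 ∫_0^2 (-28u) dv du.

Inner (v): -56u.
Outer (u): -28.

Therefore ∬_D (14x - 14y) dx dy = -28.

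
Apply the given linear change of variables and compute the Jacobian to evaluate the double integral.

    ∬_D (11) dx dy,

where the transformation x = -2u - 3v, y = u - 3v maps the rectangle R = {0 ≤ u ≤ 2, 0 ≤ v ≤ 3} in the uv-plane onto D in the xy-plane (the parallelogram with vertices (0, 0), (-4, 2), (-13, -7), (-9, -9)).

Compute the Jacobian determinant of (x, y) with respect to (u, v):

    ∂(x,y)/∂(u,v) = | -2  -3 | = (-2)(-3) - (-3)(1) = 9.
                   | 1  -3 |

Its absolute value is |J| = 9 (the area scaling factor).

Substituting x = -2u - 3v, y = u - 3v into the integrand,

    11 → 11,

so the integral becomes

    ∬_R (11) · |J| du dv = ∫_0^2 ∫_0^3 (99) dv du.

Inner (v): 297.
Outer (u): 594.

Therefore ∬_D (11) dx dy = 594.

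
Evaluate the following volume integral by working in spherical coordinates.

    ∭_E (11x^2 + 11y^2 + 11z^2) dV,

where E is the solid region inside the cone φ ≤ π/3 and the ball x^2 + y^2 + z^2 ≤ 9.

In spherical coordinates, x = ρ sin(φ) cos(θ), y = ρ sin(φ) sin(θ), z = ρ cos(φ), and dV = ρ^2 sin(φ) dρ dφ dθ.

The integrand becomes 11ρ^2, so

    ∭_E (11x^2 + 11y^2 + 11z^2) dV = ∫_{0}^{2π} ∫_{0}^{π/3} ∫_{0}^{3} (11ρ^2) · ρ^2 sin(φ) dρ dφ dθ.

Inner (ρ): 2673sin(φ)/5.
Middle (φ): 2673/10.
Outer (θ): 2673π/5.

Therefore the triple integral equals 2673π/5.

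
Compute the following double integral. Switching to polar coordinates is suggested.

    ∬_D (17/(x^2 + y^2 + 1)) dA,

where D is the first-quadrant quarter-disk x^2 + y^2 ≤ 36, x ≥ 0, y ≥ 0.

The region D is 0 ≤ r ≤ 6, 0 ≤ θ ≤ π/2 in polar coordinates, where x = r cos(θ), y = r sin(θ), and dA = r dr dθ.

Under the substitution, the integrand becomes 17/(r^2 + 1), so

    ∬_D (17/(x^2 + y^2 + 1)) dA = ∫_{0}^{π/2} ∫_{0}^{6} (17/(r^2 + 1)) · r dr dθ.

Inner integral (in r): ∫_{0}^{6} (17/(r^2 + 1)) · r dr = 17log(37)/2.

Outer integral (in θ): ∫_{0}^{π/2} (17log(37)/2) dθ = 17π log(37)/4.

Therefore ∬_D (17/(x^2 + y^2 + 1)) dA = 17π log(37)/4.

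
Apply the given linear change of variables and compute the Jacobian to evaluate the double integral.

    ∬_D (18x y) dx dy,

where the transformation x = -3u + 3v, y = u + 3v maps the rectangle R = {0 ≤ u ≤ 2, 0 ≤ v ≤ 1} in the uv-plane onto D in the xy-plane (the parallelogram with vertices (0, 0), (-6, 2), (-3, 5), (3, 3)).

Compute the Jacobian determinant of (x, y) with respect to (u, v):

    ∂(x,y)/∂(u,v) = | -3  3 | = (-3)(3) - (3)(1) = -12.
                   | 1  3 |

Its absolute value is |J| = 12 (the area scaling factor).

Substituting x = -3u + 3v, y = u + 3v into the integrand,

    18x y → -54u^2 - 108u v + 162v^2,

so the integral becomes

    ∬_R (-54u^2 - 108u v + 162v^2) · |J| du dv = ∫_0^2 ∫_0^1 (-648u^2 - 1296u v + 1944v^2) dv du.

Inner (v): -648u^2 - 648u + 648.
Outer (u): -1728.

Therefore ∬_D (18x y) dx dy = -1728.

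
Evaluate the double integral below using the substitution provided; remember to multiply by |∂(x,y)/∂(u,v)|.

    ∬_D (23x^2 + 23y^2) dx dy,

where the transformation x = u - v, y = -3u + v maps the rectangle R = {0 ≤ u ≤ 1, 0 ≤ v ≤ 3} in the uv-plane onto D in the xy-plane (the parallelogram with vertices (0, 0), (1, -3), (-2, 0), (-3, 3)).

Compute the Jacobian determinant of (x, y) with respect to (u, v):

    ∂(x,y)/∂(u,v) = | 1  -1 | = (1)(1) - (-1)(-3) = -2.
                   | -3  1 |

Its absolute value is |J| = 2 (the area scaling factor).

Substituting x = u - v, y = -3u + v into the integrand,

    23x^2 + 23y^2 → 230u^2 - 184u v + 46v^2,

so the integral becomes

    ∬_R (230u^2 - 184u v + 46v^2) · |J| du dv = ∫_0^1 ∫_0^3 (460u^2 - 368u v + 92v^2) dv du.

Inner (v): 1380u^2 - 1656u + 828.
Outer (u): 460.

Therefore ∬_D (23x^2 + 23y^2) dx dy = 460.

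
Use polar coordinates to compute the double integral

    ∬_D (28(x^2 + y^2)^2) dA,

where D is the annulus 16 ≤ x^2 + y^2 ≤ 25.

The region D is 4 ≤ r ≤ 5, 0 ≤ θ ≤ 2π in polar coordinates, where x = r cos(θ), y = r sin(θ), and dA = r dr dθ.

Under the substitution, the integrand becomes 28r^4, so

    ∬_D (28(x^2 + y^2)^2) dA = ∫_{0}^{2π} ∫_{4}^{5} (28r^4) · r dr dθ.

Inner integral (in r): ∫_{4}^{5} (28r^4) · r dr = 53802.

Outer integral (in θ): ∫_{0}^{2π} (53802) dθ = 107604π.

Therefore ∬_D (28(x^2 + y^2)^2) dA = 107604π.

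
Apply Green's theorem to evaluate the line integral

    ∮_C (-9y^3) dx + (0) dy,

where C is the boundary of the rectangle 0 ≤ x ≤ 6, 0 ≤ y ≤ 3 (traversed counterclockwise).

Green's theorem converts the closed line integral into a double integral over the enclosed region D:

    ∮_C P dx + Q dy = ∬_D (∂Q/∂x - ∂P/∂y) dA.

Here P = -9y^3, Q = 0, so

    ∂Q/∂x = 0,    ∂P/∂y = -27y^2,
    ∂Q/∂x - ∂P/∂y = 27y^2.

D is the region 0 ≤ x ≤ 6, 0 ≤ y ≤ 3. Evaluating the double integral:

    ∬_D (27y^2) dA = ∫_0^{6} ∫_0^{3} (27y^2) dy dx.

Inner (y from 0 to 3): 243.
Outer (x from 0 to 6): 1458.

Therefore ∮_C P dx + Q dy = 1458.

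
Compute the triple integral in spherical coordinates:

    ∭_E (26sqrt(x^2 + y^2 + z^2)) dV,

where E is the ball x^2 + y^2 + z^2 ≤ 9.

In spherical coordinates, x = ρ sin(φ) cos(θ), y = ρ sin(φ) sin(θ), z = ρ cos(φ), and dV = ρ^2 sin(φ) dρ dφ dθ.

The integrand becomes 26ρ, so

    ∭_E (26sqrt(x^2 + y^2 + z^2)) dV = ∫_{0}^{2π} ∫_{0}^{π} ∫_{0}^{3} (26ρ) · ρ^2 sin(φ) dρ dφ dθ.

Inner (ρ): 1053sin(φ)/2.
Middle (φ): 1053.
Outer (θ): 2106π.

Therefore the triple integral equals 2106π.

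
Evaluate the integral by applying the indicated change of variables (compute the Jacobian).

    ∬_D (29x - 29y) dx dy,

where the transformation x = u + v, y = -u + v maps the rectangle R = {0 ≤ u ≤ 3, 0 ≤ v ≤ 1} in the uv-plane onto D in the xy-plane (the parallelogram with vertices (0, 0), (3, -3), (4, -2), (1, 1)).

Compute the Jacobian determinant of (x, y) with respect to (u, v):

    ∂(x,y)/∂(u,v) = | 1  1 | = (1)(1) - (1)(-1) = 2.
                   | -1  1 |

Its absolute value is |J| = 2 (the area scaling factor).

Substituting x = u + v, y = -u + v into the integrand,

    29x - 29y → 58u,

so the integral becomes

    ∬_R (58u) · |J| du dv = ∫_0^3 ∫_0^1 (116u) dv du.

Inner (v): 116u.
Outer (u): 522.

Therefore ∬_D (29x - 29y) dx dy = 522.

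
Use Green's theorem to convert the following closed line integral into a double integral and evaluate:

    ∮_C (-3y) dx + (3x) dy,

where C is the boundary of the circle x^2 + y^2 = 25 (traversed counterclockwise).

Green's theorem converts the closed line integral into a double integral over the enclosed region D:

    ∮_C P dx + Q dy = ∬_D (∂Q/∂x - ∂P/∂y) dA.

Here P = -3y, Q = 3x, so

    ∂Q/∂x = 3,    ∂P/∂y = -3,
    ∂Q/∂x - ∂P/∂y = 6.

D is the region x^2 + y^2 ≤ 25. Evaluating the double integral:

In polar coordinates (x = r cos θ, y = r sin θ, dA = r dr dθ) the integrand becomes 6, so

    ∬_D (6) dA = ∫_0^{2π} ∫_0^{5} (6) · r dr dθ.

Inner (r from 0 to 5): 75.
Outer (θ from 0 to 2π): 150π.

Therefore ∮_C P dx + Q dy = 150π.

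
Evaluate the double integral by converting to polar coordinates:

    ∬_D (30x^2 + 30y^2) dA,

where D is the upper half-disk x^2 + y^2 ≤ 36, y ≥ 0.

The region D is 0 ≤ r ≤ 6, 0 ≤ θ ≤ π in polar coordinates, where x = r cos(θ), y = r sin(θ), and dA = r dr dθ.

Under the substitution, the integrand becomes 30r^2, so

    ∬_D (30x^2 + 30y^2) dA = ∫_{0}^{π} ∫_{0}^{6} (30r^2) · r dr dθ.

Inner integral (in r): ∫_{0}^{6} (30r^2) · r dr = 9720.

Outer integral (in θ): ∫_{0}^{π} (9720) dθ = 9720π.

Therefore ∬_D (30x^2 + 30y^2) dA = 9720π.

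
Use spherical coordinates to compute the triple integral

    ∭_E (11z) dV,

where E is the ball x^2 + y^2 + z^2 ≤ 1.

In spherical coordinates, x = ρ sin(φ) cos(θ), y = ρ sin(φ) sin(θ), z = ρ cos(φ), and dV = ρ^2 sin(φ) dρ dφ dθ.

The integrand becomes 11ρ cos(φ), so

    ∭_E (11z) dV = ∫_{0}^{2π} ∫_{0}^{π} ∫_{0}^{1} (11ρ cos(φ)) · ρ^2 sin(φ) dρ dφ dθ.

Inner (ρ): 11sin(2φ)/8.
Middle (φ): 0.
Outer (θ): 0.

Therefore the triple integral equals 0.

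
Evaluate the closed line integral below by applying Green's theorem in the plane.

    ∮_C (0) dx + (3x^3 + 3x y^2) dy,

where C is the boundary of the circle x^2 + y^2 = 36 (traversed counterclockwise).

Green's theorem converts the closed line integral into a double integral over the enclosed region D:

    ∮_C P dx + Q dy = ∬_D (∂Q/∂x - ∂P/∂y) dA.

Here P = 0, Q = 3x^3 + 3x y^2, so

    ∂Q/∂x = 9x^2 + 3y^2,    ∂P/∂y = 0,
    ∂Q/∂x - ∂P/∂y = 9x^2 + 3y^2.

D is the region x^2 + y^2 ≤ 36. Evaluating the double integral:

In polar coordinates (x = r cos θ, y = r sin θ, dA = r dr dθ) the integrand becomes 3r^2(cos(2θ) + 2), so

    ∬_D (9x^2 + 3y^2) dA = ∫_0^{2π} ∫_0^{6} (3r^2(cos(2θ) + 2)) · r dr dθ.

Inner (r from 0 to 6): 972cos(2θ) + 1944.
Outer (θ from 0 to 2π): 3888π.

Therefore ∮_C P dx + Q dy = 3888π.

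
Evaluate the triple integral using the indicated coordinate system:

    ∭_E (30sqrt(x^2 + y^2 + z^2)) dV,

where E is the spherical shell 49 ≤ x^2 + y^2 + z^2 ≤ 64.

In spherical coordinates, x = ρ sin(φ) cos(θ), y = ρ sin(φ) sin(θ), z = ρ cos(φ), and dV = ρ^2 sin(φ) dρ dφ dθ.

The integrand becomes 30ρ, so

    ∭_E (30sqrt(x^2 + y^2 + z^2)) dV = ∫_{0}^{2π} ∫_{0}^{π} ∫_{7}^{8} (30ρ) · ρ^2 sin(φ) dρ dφ dθ.

Inner (ρ): 25425sin(φ)/2.
Middle (φ): 25425.
Outer (θ): 50850π.

Therefore the triple integral equals 50850π.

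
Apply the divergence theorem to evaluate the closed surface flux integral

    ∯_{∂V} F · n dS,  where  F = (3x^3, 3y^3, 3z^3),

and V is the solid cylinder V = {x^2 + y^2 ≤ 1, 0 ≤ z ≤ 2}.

By the divergence theorem,

    ∯_{∂V} F · n dS = ∭_V (∇ · F) dV.

Compute the divergence:
    ∇ · F = ∂F_x/∂x + ∂F_y/∂y + ∂F_z/∂z = 9x^2 + 9y^2 + 9z^2.

In cylindrical coordinates, x = r cos(θ), y = r sin(θ), z = z, dV = r dr dθ dz, with 0 ≤ r ≤ 1, 0 ≤ θ ≤ 2π, 0 ≤ z ≤ 2.

The integrand, after substitution and multiplying by the volume element, becomes (9r^2 + 9z^2) · r, so

    ∭_V (∇·F) dV = ∫_0^{2π} ∫_0^{1} ∫_0^{2} (9r^2 + 9z^2) · r dz dr dθ.

Inner (z from 0 to 2): 18r^3 + 24r.
Middle (r from 0 to 1): 33/2.
Outer (θ from 0 to 2π): 33π.

Therefore ∯_{∂V} F · n dS = 33π.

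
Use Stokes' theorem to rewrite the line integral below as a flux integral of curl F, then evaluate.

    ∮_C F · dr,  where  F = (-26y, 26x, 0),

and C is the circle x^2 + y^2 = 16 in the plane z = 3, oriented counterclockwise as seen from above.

Let S be the flat disk x^2 + y^2 ≤ 16 in the plane z = 3, with upward unit normal n̂ = ẑ. By Stokes' theorem,

    ∮_C F · dr = ∬_S (∇ × F) · n̂ dS = ∬_D (curl F)_z dA,

where D is the disk x^2 + y^2 ≤ 16.

Compute the curl of F = (-26y, 26x, 0):
    (∇ × F)_x = ∂F_z/∂y - ∂F_y/∂z = 0,
    (∇ × F)_y = ∂F_x/∂z - ∂F_z/∂x = 0,
    (∇ × F)_z = ∂F_y/∂x - ∂F_x/∂y = 52.

On z = 3, (curl F)_z = 52.

Convert to polar (x = r cos θ, y = r sin θ, dA = r dr dθ); the integrand becomes 52, so

    ∬_D (curl F)_z dA = ∫_0^{2π} ∫_0^{4} (52) · r dr dθ.

Inner (r from 0 to 4): 416.
Outer (θ from 0 to 2π): 832π.

Therefore ∮_C F · dr = 832π.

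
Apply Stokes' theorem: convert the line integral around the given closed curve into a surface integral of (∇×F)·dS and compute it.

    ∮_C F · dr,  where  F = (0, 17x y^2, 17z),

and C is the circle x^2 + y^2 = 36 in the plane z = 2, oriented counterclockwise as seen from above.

Let S be the flat disk x^2 + y^2 ≤ 36 in the plane z = 2, with upward unit normal n̂ = ẑ. By Stokes' theorem,

    ∮_C F · dr = ∬_S (∇ × F) · n̂ dS = ∬_D (curl F)_z dA,

where D is the disk x^2 + y^2 ≤ 36.

Compute the curl of F = (0, 17x y^2, 17z):
    (∇ × F)_x = ∂F_z/∂y - ∂F_y/∂z = 0,
    (∇ × F)_y = ∂F_x/∂z - ∂F_z/∂x = 0,
    (∇ × F)_z = ∂F_y/∂x - ∂F_x/∂y = 17y^2.

On z = 2, (curl F)_z = 17y^2.

Convert to polar (x = r cos θ, y = r sin θ, dA = r dr dθ); the integrand becomes 17r^2sin(θ)^2, so

    ∬_D (curl F)_z dA = ∫_0^{2π} ∫_0^{6} (17r^2sin(θ)^2) · r dr dθ.

Inner (r from 0 to 6): 5508sin(θ)^2.
Outer (θ from 0 to 2π): 5508π.

Therefore ∮_C F · dr = 5508π.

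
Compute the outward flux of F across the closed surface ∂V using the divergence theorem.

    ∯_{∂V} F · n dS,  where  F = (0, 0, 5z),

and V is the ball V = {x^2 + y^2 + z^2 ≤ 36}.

By the divergence theorem,

    ∯_{∂V} F · n dS = ∭_V (∇ · F) dV.

Compute the divergence:
    ∇ · F = ∂F_x/∂x + ∂F_y/∂y + ∂F_z/∂z = 0 + 0 + 5 = 5.

In spherical coordinates, x = ρ sin(φ) cos(θ), y = ρ sin(φ) sin(θ), z = ρ cos(φ), dV = ρ^2 sin(φ) dρ dφ dθ, with 0 ≤ ρ ≤ 6, 0 ≤ φ ≤ π, 0 ≤ θ ≤ 2π.

The integrand, after substitution and multiplying by the volume element, becomes (5) · ρ^2 sin(φ), so

    ∭_V (∇·F) dV = ∫_0^{2π} ∫_0^{π} ∫_0^{6} (5) · ρ^2 sin(φ) dρ dφ dθ.

Inner (ρ from 0 to 6): 360sin(φ).
Middle (φ from 0 to π): 720.
Outer (θ from 0 to 2π): 1440π.

Therefore ∯_{∂V} F · n dS = 1440π.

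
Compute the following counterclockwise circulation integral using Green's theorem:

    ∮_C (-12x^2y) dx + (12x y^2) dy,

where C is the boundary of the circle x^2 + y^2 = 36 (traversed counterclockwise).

Green's theorem converts the closed line integral into a double integral over the enclosed region D:

    ∮_C P dx + Q dy = ∬_D (∂Q/∂x - ∂P/∂y) dA.

Here P = -12x^2y, Q = 12x y^2, so

    ∂Q/∂x = 12y^2,    ∂P/∂y = -12x^2,
    ∂Q/∂x - ∂P/∂y = 12x^2 + 12y^2.

D is the region x^2 + y^2 ≤ 36. Evaluating the double integral:

In polar coordinates (x = r cos θ, y = r sin θ, dA = r dr dθ) the integrand becomes 12r^2, so

    ∬_D (12x^2 + 12y^2) dA = ∫_0^{2π} ∫_0^{6} (12r^2) · r dr dθ.

Inner (r from 0 to 6): 3888.
Outer (θ from 0 to 2π): 7776π.

Therefore ∮_C P dx + Q dy = 7776π.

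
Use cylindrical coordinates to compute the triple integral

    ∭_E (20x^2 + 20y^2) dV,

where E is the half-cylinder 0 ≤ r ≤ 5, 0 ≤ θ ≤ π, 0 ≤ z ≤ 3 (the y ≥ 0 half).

In cylindrical coordinates, x = r cos(θ), y = r sin(θ), z = z, and dV = r dr dθ dz.

The integrand becomes 20r^2, so

    ∭_E (20x^2 + 20y^2) dV = ∫_{0}^{π} ∫_{0}^{5} ∫_{0}^{3} (20r^2) · r dz dr dθ.

Inner (z): 60r^3.
Middle (r from 0 to 5): 9375.
Outer (θ): 9375π.

Therefore the triple integral equals 9375π.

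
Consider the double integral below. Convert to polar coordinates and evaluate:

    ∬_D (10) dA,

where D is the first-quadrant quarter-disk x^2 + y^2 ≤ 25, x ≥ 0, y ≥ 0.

The region D is 0 ≤ r ≤ 5, 0 ≤ θ ≤ π/2 in polar coordinates, where x = r cos(θ), y = r sin(θ), and dA = r dr dθ.

Under the substitution, the integrand becomes 10, so

    ∬_D (10) dA = ∫_{0}^{π/2} ∫_{0}^{5} (10) · r dr dθ.

Inner integral (in r): ∫_{0}^{5} (10) · r dr = 125.

Outer integral (in θ): ∫_{0}^{π/2} (125) dθ = 125π/2.

Therefore ∬_D (10) dA = 125π/2.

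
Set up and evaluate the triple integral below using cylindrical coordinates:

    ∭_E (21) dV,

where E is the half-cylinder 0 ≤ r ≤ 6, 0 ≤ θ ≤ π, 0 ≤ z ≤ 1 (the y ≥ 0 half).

In cylindrical coordinates, x = r cos(θ), y = r sin(θ), z = z, and dV = r dr dθ dz.

The integrand becomes 21, so

    ∭_E (21) dV = ∫_{0}^{π} ∫_{0}^{6} ∫_{0}^{1} (21) · r dz dr dθ.

Inner (z): 21r.
Middle (r from 0 to 6): 378.
Outer (θ): 378π.

Therefore the triple integral equals 378π.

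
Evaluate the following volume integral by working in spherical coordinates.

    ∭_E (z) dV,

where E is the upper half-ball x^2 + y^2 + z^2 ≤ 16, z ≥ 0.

In spherical coordinates, x = ρ sin(φ) cos(θ), y = ρ sin(φ) sin(θ), z = ρ cos(φ), and dV = ρ^2 sin(φ) dρ dφ dθ.

The integrand becomes ρ cos(φ), so

    ∭_E (z) dV = ∫_{0}^{2π} ∫_{0}^{π/2} ∫_{0}^{4} (ρ cos(φ)) · ρ^2 sin(φ) dρ dφ dθ.

Inner (ρ): 32sin(2φ).
Middle (φ): 32.
Outer (θ): 64π.

Therefore the triple integral equals 64π.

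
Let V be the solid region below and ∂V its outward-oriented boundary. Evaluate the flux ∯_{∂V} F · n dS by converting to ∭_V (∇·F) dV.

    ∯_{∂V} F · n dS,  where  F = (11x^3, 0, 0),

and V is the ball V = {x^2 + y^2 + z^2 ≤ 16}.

By the divergence theorem,

    ∯_{∂V} F · n dS = ∭_V (∇ · F) dV.

Compute the divergence:
    ∇ · F = ∂F_x/∂x + ∂F_y/∂y + ∂F_z/∂z = 33x^2 + 0 + 0 = 33x^2.

In spherical coordinates, x = ρ sin(φ) cos(θ), y = ρ sin(φ) sin(θ), z = ρ cos(φ), dV = ρ^2 sin(φ) dρ dφ dθ, with 0 ≤ ρ ≤ 4, 0 ≤ φ ≤ π, 0 ≤ θ ≤ 2π.

The integrand, after substitution and multiplying by the volume element, becomes (33ρ^2sin(φ)^2cos(θ)^2) · ρ^2 sin(φ), so

    ∭_V (∇·F) dV = ∫_0^{2π} ∫_0^{π} ∫_0^{4} (33ρ^2sin(φ)^2cos(θ)^2) · ρ^2 sin(φ) dρ dφ dθ.

Inner (ρ from 0 to 4): 33792sin(φ)^3cos(θ)^2/5.
Middle (φ from 0 to π): 45056cos(θ)^2/5.
Outer (θ from 0 to 2π): 45056π/5.

Therefore ∯_{∂V} F · n dS = 45056π/5.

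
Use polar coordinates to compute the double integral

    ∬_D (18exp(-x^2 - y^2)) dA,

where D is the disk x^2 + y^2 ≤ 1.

The region D is 0 ≤ r ≤ 1, 0 ≤ θ ≤ 2π in polar coordinates, where x = r cos(θ), y = r sin(θ), and dA = r dr dθ.

Under the substitution, the integrand becomes 18exp(-r^2), so

    ∬_D (18exp(-x^2 - y^2)) dA = ∫_{0}^{2π} ∫_{0}^{1} (18exp(-r^2)) · r dr dθ.

Inner integral (in r): ∫_{0}^{1} (18exp(-r^2)) · r dr = 9 - 9exp(-1).

Outer integral (in θ): ∫_{0}^{2π} (9 - 9exp(-1)) dθ = -18π exp(-1) + 18π.

Therefore ∬_D (18exp(-x^2 - y^2)) dA = -18π exp(-1) + 18π.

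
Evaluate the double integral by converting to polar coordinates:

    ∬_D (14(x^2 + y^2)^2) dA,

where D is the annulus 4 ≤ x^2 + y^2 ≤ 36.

The region D is 2 ≤ r ≤ 6, 0 ≤ θ ≤ 2π in polar coordinates, where x = r cos(θ), y = r sin(θ), and dA = r dr dθ.

Under the substitution, the integrand becomes 14r^4, so

    ∬_D (14(x^2 + y^2)^2) dA = ∫_{0}^{2π} ∫_{2}^{6} (14r^4) · r dr dθ.

Inner integral (in r): ∫_{2}^{6} (14r^4) · r dr = 326144/3.

Outer integral (in θ): ∫_{0}^{2π} (326144/3) dθ = 652288π/3.

Therefore ∬_D (14(x^2 + y^2)^2) dA = 652288π/3.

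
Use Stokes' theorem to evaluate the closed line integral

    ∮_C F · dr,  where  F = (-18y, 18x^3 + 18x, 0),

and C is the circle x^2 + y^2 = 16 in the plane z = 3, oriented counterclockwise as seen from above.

Let S be the flat disk x^2 + y^2 ≤ 16 in the plane z = 3, with upward unit normal n̂ = ẑ. By Stokes' theorem,

    ∮_C F · dr = ∬_S (∇ × F) · n̂ dS = ∬_D (curl F)_z dA,

where D is the disk x^2 + y^2 ≤ 16.

Compute the curl of F = (-18y, 18x^3 + 18x, 0):
    (∇ × F)_x = ∂F_z/∂y - ∂F_y/∂z = 0,
    (∇ × F)_y = ∂F_x/∂z - ∂F_z/∂x = 0,
    (∇ × F)_z = ∂F_y/∂x - ∂F_x/∂y = 54x^2 + 36.

On z = 3, (curl F)_z = 54x^2 + 36.

Convert to polar (x = r cos θ, y = r sin θ, dA = r dr dθ); the integrand becomes 54r^2cos(θ)^2 + 36, so

    ∬_D (curl F)_z dA = ∫_0^{2π} ∫_0^{4} (54r^2cos(θ)^2 + 36) · r dr dθ.

Inner (r from 0 to 4): 3456cos(θ)^2 + 288.
Outer (θ from 0 to 2π): 4032π.

Therefore ∮_C F · dr = 4032π.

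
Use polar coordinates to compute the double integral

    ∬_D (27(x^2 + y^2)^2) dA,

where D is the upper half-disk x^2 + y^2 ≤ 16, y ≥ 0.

The region D is 0 ≤ r ≤ 4, 0 ≤ θ ≤ π in polar coordinates, where x = r cos(θ), y = r sin(θ), and dA = r dr dθ.

Under the substitution, the integrand becomes 27r^4, so

    ∬_D (27(x^2 + y^2)^2) dA = ∫_{0}^{π} ∫_{0}^{4} (27r^4) · r dr dθ.

Inner integral (in r): ∫_{0}^{4} (27r^4) · r dr = 18432.

Outer integral (in θ): ∫_{0}^{π} (18432) dθ = 18432π.

Therefore ∬_D (27(x^2 + y^2)^2) dA = 18432π.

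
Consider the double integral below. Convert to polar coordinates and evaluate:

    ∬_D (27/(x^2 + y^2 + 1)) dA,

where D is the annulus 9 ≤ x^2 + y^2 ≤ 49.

The region D is 3 ≤ r ≤ 7, 0 ≤ θ ≤ 2π in polar coordinates, where x = r cos(θ), y = r sin(θ), and dA = r dr dθ.

Under the substitution, the integrand becomes 27/(r^2 + 1), so

    ∬_D (27/(x^2 + y^2 + 1)) dA = ∫_{0}^{2π} ∫_{3}^{7} (27/(r^2 + 1)) · r dr dθ.

Inner integral (in r): ∫_{3}^{7} (27/(r^2 + 1)) · r dr = 27log(5)/2.

Outer integral (in θ): ∫_{0}^{2π} (27log(5)/2) dθ = 27π log(5).

Therefore ∬_D (27/(x^2 + y^2 + 1)) dA = 27π log(5).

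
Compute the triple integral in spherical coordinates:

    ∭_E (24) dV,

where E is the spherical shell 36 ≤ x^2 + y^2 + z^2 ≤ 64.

In spherical coordinates, x = ρ sin(φ) cos(θ), y = ρ sin(φ) sin(θ), z = ρ cos(φ), and dV = ρ^2 sin(φ) dρ dφ dθ.

The integrand becomes 24, so

    ∭_E (24) dV = ∫_{0}^{2π} ∫_{0}^{π} ∫_{6}^{8} (24) · ρ^2 sin(φ) dρ dφ dθ.

Inner (ρ): 2368sin(φ).
Middle (φ): 4736.
Outer (θ): 9472π.

Therefore the triple integral equals 9472π.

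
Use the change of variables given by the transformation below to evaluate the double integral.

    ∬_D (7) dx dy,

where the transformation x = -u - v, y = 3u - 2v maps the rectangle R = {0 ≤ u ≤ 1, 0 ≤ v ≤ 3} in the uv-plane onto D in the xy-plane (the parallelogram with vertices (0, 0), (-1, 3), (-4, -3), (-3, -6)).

Compute the Jacobian determinant of (x, y) with respect to (u, v):

    ∂(x,y)/∂(u,v) = | -1  -1 | = (-1)(-2) - (-1)(3) = 5.
                   | 3  -2 |

Its absolute value is |J| = 5 (the area scaling factor).

Substituting x = -u - v, y = 3u - 2v into the integrand,

    7 → 7,

so the integral becomes

    ∬_R (7) · |J| du dv = ∫_0^1 ∫_0^3 (35) dv du.

Inner (v): 105.
Outer (u): 105.

Therefore ∬_D (7) dx dy = 105.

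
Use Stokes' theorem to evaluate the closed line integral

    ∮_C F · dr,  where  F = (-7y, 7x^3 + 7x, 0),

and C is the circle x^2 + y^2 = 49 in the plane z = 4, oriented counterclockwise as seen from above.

Let S be the flat disk x^2 + y^2 ≤ 49 in the plane z = 4, with upward unit normal n̂ = ẑ. By Stokes' theorem,

    ∮_C F · dr = ∬_S (∇ × F) · n̂ dS = ∬_D (curl F)_z dA,

where D is the disk x^2 + y^2 ≤ 49.

Compute the curl of F = (-7y, 7x^3 + 7x, 0):
    (∇ × F)_x = ∂F_z/∂y - ∂F_y/∂z = 0,
    (∇ × F)_y = ∂F_x/∂z - ∂F_z/∂x = 0,
    (∇ × F)_z = ∂F_y/∂x - ∂F_x/∂y = 21x^2 + 14.

On z = 4, (curl F)_z = 21x^2 + 14.

Convert to polar (x = r cos θ, y = r sin θ, dA = r dr dθ); the integrand becomes 21r^2cos(θ)^2 + 14, so

    ∬_D (curl F)_z dA = ∫_0^{2π} ∫_0^{7} (21r^2cos(θ)^2 + 14) · r dr dθ.

Inner (r from 0 to 7): 50421cos(θ)^2/4 + 343.
Outer (θ from 0 to 2π): 53165π/4.

Therefore ∮_C F · dr = 53165π/4.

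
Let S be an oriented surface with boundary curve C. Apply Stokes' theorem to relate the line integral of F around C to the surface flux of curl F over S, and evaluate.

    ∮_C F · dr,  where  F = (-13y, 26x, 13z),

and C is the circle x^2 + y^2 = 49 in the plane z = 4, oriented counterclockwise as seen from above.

Let S be the flat disk x^2 + y^2 ≤ 49 in the plane z = 4, with upward unit normal n̂ = ẑ. By Stokes' theorem,

    ∮_C F · dr = ∬_S (∇ × F) · n̂ dS = ∬_D (curl F)_z dA,

where D is the disk x^2 + y^2 ≤ 49.

Compute the curl of F = (-13y, 26x, 13z):
    (∇ × F)_x = ∂F_z/∂y - ∂F_y/∂z = 0,
    (∇ × F)_y = ∂F_x/∂z - ∂F_z/∂x = 0,
    (∇ × F)_z = ∂F_y/∂x - ∂F_x/∂y = 39.

On z = 4, (curl F)_z = 39.

Convert to polar (x = r cos θ, y = r sin θ, dA = r dr dθ); the integrand becomes 39, so

    ∬_D (curl F)_z dA = ∫_0^{2π} ∫_0^{7} (39) · r dr dθ.

Inner (r from 0 to 7): 1911/2.
Outer (θ from 0 to 2π): 1911π.

Therefore ∮_C F · dr = 1911π.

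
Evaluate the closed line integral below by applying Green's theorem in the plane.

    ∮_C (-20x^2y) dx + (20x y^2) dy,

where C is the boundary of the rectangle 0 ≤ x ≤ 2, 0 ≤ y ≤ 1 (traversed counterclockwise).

Green's theorem converts the closed line integral into a double integral over the enclosed region D:

    ∮_C P dx + Q dy = ∬_D (∂Q/∂x - ∂P/∂y) dA.

Here P = -20x^2y, Q = 20x y^2, so

    ∂Q/∂x = 20y^2,    ∂P/∂y = -20x^2,
    ∂Q/∂x - ∂P/∂y = 20x^2 + 20y^2.

D is the region 0 ≤ x ≤ 2, 0 ≤ y ≤ 1. Evaluating the double integral:

    ∬_D (20x^2 + 20y^2) dA = ∫_0^{2} ∫_0^{1} (20x^2 + 20y^2) dy dx.

Inner (y from 0 to 1): 20x^2 + 20/3.
Outer (x from 0 to 2): 200/3.

Therefore ∮_C P dx + Q dy = 200/3.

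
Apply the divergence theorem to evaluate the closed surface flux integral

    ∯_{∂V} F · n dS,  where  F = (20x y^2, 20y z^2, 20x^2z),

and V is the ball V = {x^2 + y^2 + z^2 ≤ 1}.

By the divergence theorem,

    ∯_{∂V} F · n dS = ∭_V (∇ · F) dV.

Compute the divergence:
    ∇ · F = ∂F_x/∂x + ∂F_y/∂y + ∂F_z/∂z = 20y^2 + 20z^2 + 20x^2 = 20x^2 + 20y^2 + 20z^2.

In spherical coordinates, x = ρ sin(φ) cos(θ), y = ρ sin(φ) sin(θ), z = ρ cos(φ), dV = ρ^2 sin(φ) dρ dφ dθ, with 0 ≤ ρ ≤ 1, 0 ≤ φ ≤ π, 0 ≤ θ ≤ 2π.

The integrand, after substitution and multiplying by the volume element, becomes (20ρ^2) · ρ^2 sin(φ), so

    ∭_V (∇·F) dV = ∫_0^{2π} ∫_0^{π} ∫_0^{1} (20ρ^2) · ρ^2 sin(φ) dρ dφ dθ.

Inner (ρ from 0 to 1): 4sin(φ).
Middle (φ from 0 to π): 8.
Outer (θ from 0 to 2π): 16π.

Therefore ∯_{∂V} F · n dS = 16π.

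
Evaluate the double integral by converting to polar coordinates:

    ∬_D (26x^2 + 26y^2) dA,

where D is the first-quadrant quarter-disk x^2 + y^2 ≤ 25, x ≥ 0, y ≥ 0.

The region D is 0 ≤ r ≤ 5, 0 ≤ θ ≤ π/2 in polar coordinates, where x = r cos(θ), y = r sin(θ), and dA = r dr dθ.

Under the substitution, the integrand becomes 26r^2, so

    ∬_D (26x^2 + 26y^2) dA = ∫_{0}^{π/2} ∫_{0}^{5} (26r^2) · r dr dθ.

Inner integral (in r): ∫_{0}^{5} (26r^2) · r dr = 8125/2.

Outer integral (in θ): ∫_{0}^{π/2} (8125/2) dθ = 8125π/4.

Therefore ∬_D (26x^2 + 26y^2) dA = 8125π/4.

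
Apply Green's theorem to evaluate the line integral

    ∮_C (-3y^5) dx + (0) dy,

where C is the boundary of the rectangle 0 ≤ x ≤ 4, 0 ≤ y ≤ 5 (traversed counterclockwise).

Green's theorem converts the closed line integral into a double integral over the enclosed region D:

    ∮_C P dx + Q dy = ∬_D (∂Q/∂x - ∂P/∂y) dA.

Here P = -3y^5, Q = 0, so

    ∂Q/∂x = 0,    ∂P/∂y = -15y^4,
    ∂Q/∂x - ∂P/∂y = 15y^4.

D is the region 0 ≤ x ≤ 4, 0 ≤ y ≤ 5. Evaluating the double integral:

    ∬_D (15y^4) dA = ∫_0^{4} ∫_0^{5} (15y^4) dy dx.

Inner (y from 0 to 5): 9375.
Outer (x from 0 to 4): 37500.

Therefore ∮_C P dx + Q dy = 37500.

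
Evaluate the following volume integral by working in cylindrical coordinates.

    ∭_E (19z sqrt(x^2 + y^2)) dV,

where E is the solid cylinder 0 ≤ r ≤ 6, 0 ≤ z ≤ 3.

In cylindrical coordinates, x = r cos(θ), y = r sin(θ), z = z, and dV = r dr dθ dz.

The integrand becomes 19r z, so

    ∭_E (19z sqrt(x^2 + y^2)) dV = ∫_{0}^{2π} ∫_{0}^{6} ∫_{0}^{3} (19r z) · r dz dr dθ.

Inner (z): 171r^2/2.
Middle (r from 0 to 6): 6156.
Outer (θ): 12312π.

Therefore the triple integral equals 12312π.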